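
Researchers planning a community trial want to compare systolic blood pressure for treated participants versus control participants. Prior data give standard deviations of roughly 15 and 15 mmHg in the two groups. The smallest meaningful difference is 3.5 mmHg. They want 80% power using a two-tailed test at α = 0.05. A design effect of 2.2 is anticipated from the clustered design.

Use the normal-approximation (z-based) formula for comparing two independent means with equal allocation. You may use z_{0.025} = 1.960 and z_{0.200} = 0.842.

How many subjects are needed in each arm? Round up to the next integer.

n = (z_{α/2} + z_β)² · (σ₁² + σ₂²) / δ²
  = (1.960 + 0.842)² · (15² + 15² = 450) / 3.5²
  = 7.8512 · 450 / 12.25
  = 288.41
Design effect: 2.2 × 288.41 = 634.51.
Round up → n = 635 per group.

n = 635 per group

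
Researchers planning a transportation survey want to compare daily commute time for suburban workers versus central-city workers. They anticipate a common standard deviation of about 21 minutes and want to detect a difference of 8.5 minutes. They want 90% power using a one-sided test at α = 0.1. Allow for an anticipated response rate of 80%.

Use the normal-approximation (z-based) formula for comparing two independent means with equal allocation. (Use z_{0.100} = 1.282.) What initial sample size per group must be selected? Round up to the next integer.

n = 101 per group

n = (z_α + z_β)² · (σ₁² + σ₂²) / δ²
  = (1.282 + 1.282)² · (2·21² = 882) / 8.5²
  = 6.5741 · 882 / 72.25
  = 80.25
Adjust for 80% response: 80.25 / 0.80 = 100.32.
Round up → n = 101 per group.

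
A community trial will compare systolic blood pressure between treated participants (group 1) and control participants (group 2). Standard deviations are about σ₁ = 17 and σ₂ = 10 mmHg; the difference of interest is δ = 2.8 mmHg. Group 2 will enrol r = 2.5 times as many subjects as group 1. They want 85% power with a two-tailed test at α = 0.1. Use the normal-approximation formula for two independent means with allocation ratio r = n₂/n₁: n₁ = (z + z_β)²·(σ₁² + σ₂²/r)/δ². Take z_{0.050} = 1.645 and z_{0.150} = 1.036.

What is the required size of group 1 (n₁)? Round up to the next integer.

n₁ = 302

n₁ = (z_{α/2} + z_β)² · (σ₁² + σ₂²/r) / δ²
   = (1.645 + 1.036)² · (17² + 10²/2.5) / 2.8²
   = 7.1878 · (289 + 40) / 7.84
   = 7.1878 · 329 / 7.84
   = 301.63
Round up → n₁ = 302; n₂ = r·n₁ = 2.5 × 302 = 755.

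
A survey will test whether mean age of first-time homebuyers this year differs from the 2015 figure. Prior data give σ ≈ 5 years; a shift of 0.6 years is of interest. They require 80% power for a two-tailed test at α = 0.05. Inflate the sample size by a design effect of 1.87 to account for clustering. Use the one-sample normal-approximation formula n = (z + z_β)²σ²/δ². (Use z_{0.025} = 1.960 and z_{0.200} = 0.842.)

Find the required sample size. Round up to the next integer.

n = 1020

n = (z_{α/2} + z_β)² · σ² / δ²
  = (1.960 + 0.842)² · 5² / 0.6²
  = 7.8512 · 25 / 0.36
  = 545.22
Design effect: 1.87 × 545.22 = 1019.57.
Round up → n = 1020.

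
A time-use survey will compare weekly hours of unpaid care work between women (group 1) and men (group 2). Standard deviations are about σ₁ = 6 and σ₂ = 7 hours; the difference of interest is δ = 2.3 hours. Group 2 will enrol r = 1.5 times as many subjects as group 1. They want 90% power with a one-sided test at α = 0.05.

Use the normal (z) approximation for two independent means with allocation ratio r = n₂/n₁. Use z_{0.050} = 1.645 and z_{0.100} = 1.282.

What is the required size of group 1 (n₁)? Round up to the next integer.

n₁ = (z_α + z_β)² · (σ₁² + σ₂²/r) / δ²
   = (1.645 + 1.282)² · (6² + 7²/1.5) / 2.3²
   = 8.5673 · (36 + 32.6667) / 5.29
   = 8.5673 · 68.6667 / 5.29
   = 111.21
Round up → n₁ = 112; n₂ = r·n₁ = 1.5 × 112 = 168.

n₁ = 112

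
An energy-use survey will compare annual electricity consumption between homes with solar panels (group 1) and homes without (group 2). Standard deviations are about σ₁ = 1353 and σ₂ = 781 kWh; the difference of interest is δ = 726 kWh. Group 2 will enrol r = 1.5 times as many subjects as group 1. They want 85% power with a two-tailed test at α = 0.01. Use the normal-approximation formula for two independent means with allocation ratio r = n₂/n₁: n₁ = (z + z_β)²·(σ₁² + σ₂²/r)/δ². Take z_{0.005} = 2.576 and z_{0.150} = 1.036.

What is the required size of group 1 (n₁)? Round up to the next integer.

n₁ = (z_{α/2} + z_β)² · (σ₁² + σ₂²/r) / δ²
   = (2.576 + 1.036)² · (1353² + 781²/1.5) / 726²
   = 13.0465 · (1830609 + 406640.7) / 527076
   = 13.0465 · 2237249.7 / 527076
   = 55.38
Round up → n₁ = 56; n₂ = r·n₁ = 1.5 × 56 = 84.

n₁ = 56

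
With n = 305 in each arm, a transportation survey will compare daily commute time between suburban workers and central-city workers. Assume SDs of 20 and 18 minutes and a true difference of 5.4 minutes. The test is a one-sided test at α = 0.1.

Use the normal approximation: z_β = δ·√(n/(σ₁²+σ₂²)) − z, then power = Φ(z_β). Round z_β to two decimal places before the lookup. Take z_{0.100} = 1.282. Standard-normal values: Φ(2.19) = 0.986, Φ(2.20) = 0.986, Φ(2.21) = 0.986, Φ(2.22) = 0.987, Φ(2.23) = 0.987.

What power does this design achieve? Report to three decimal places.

Power ≈ 0.987

z_β = δ·√(n/(σ₁²+σ₂²)) − z_α
    = 5.4 · √(305/724) − 1.282
    = 5.4 · 0.64905 − 1.282
    = 3.5049 − 1.282 = 2.2229 → 2.22
Power = Φ(2.22) = 0.987.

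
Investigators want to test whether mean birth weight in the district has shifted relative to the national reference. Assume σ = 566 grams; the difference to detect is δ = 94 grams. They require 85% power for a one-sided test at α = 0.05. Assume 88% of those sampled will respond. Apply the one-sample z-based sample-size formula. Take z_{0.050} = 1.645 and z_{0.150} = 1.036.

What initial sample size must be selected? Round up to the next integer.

n = 297

n = (z_α + z_β)² · σ² / δ²
  = (1.645 + 1.036)² · 566² / 94²
  = 7.1878 · 320356 / 8836
  = 260.60
Adjust for 88% response: 260.60 / 0.88 = 296.13.
Round up → n = 297.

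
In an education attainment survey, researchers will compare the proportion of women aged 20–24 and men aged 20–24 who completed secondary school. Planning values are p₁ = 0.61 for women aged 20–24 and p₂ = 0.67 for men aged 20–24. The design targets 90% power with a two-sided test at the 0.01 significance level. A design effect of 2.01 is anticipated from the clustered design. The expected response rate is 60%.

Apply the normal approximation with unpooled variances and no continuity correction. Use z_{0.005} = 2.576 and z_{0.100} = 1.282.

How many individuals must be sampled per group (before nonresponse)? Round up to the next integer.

n = (z_{α/2} + z_β)² · [p₁(1−p₁) + p₂(1−p₂)] / (p₁ − p₂)²
  = (2.576 + 1.282)² · (0.61·0.39 + 0.67·0.33) / (-0.06)²
  = (3.858)² · (0.2379 + 0.2211) / 0.0036
  = 14.8842 · 0.4590 / 0.0036
  = 1897.73
Design effect: 2.01 × 1897.73 = 3814.44.
Adjust for 60% response: 3814.44 / 0.60 = 6357.40.
Round up → n = 6358 per group.

n = 6358 per group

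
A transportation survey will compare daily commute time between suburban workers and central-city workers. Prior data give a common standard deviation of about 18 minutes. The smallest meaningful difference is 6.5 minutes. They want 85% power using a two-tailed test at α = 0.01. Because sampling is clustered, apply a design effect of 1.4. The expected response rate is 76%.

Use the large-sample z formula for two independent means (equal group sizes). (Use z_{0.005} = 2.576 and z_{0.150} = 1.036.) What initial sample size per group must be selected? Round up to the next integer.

n = 369 per group

n = (z_{α/2} + z_β)² · (σ₁² + σ₂²) / δ²
  = (2.576 + 1.036)² · (2·18² = 648) / 6.5²
  = 13.0465 · 648 / 42.25
  = 200.10
Design effect: 1.4 × 200.10 = 280.14.
Adjust for 76% response: 280.14 / 0.76 = 368.60.
Round up → n = 369 per group.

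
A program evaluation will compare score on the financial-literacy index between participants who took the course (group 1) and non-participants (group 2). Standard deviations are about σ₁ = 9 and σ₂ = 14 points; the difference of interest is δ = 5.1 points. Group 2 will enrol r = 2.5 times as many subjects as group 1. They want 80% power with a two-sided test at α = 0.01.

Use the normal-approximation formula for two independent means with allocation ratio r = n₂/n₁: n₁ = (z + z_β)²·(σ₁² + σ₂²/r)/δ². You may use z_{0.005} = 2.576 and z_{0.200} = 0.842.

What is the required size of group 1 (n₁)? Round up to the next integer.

n₁ = 72

n₁ = (z_{α/2} + z_β)² · (σ₁² + σ₂²/r) / δ²
   = (2.576 + 0.842)² · (9² + 14²/2.5) / 5.1²
   = 11.6827 · (81 + 78.4) / 26.01
   = 11.6827 · 159.4 / 26.01
   = 71.60
Round up → n₁ = 72; n₂ = r·n₁ = 2.5 × 72 = 180.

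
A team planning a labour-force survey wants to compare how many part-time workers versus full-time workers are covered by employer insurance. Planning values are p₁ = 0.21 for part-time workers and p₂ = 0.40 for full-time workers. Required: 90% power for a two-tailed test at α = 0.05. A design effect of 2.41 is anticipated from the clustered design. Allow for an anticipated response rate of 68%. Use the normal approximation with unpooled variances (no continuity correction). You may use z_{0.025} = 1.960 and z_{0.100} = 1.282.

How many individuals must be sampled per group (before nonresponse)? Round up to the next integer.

n = 419 per group

n = (z_{α/2} + z_β)² · [p₁(1−p₁) + p₂(1−p₂)] / (p₁ − p₂)²
  = (1.960 + 1.282)² · (0.21·0.79 + 0.40·0.60) / (-0.19)²
  = (3.242)² · (0.1659 + 0.2400) / 0.0361
  = 10.5106 · 0.4059 / 0.0361
  = 118.18
Design effect: 2.41 × 118.18 = 284.81.
Adjust for 68% response: 284.81 / 0.68 = 418.84.
Round up → n = 419 per group.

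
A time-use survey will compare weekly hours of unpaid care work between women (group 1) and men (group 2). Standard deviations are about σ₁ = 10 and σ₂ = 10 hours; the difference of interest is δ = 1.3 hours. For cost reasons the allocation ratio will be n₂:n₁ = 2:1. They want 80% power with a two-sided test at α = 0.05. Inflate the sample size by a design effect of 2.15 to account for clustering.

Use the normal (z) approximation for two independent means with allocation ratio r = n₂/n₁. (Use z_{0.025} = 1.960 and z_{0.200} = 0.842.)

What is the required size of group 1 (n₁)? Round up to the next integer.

n₁ = (z_{α/2} + z_β)² · (σ₁² + σ₂²/r) / δ²
   = (1.960 + 0.842)² · (10² + 10²/2) / 1.3²
   = 7.8512 · (100 + 50) / 1.69
   = 7.8512 · 150 / 1.69
   = 696.85
Design effect: 2.15 × 696.85 = 1498.23.
Round up → n₁ = 1499; n₂ = r·n₁ = 2 × 1499 = 2998.

n₁ = 1499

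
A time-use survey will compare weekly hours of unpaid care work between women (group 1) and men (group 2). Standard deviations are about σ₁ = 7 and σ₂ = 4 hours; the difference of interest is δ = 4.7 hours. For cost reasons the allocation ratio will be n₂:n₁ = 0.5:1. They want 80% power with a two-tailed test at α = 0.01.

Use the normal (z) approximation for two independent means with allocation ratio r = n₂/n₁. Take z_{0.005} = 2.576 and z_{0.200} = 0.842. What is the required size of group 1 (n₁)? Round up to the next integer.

n₁ = 43

n₁ = (z_{α/2} + z_β)² · (σ₁² + σ₂²/r) / δ²
   = (2.576 + 0.842)² · (7² + 4²/0.5) / 4.7²
   = 11.6827 · (49 + 32) / 22.09
   = 11.6827 · 81 / 22.09
   = 42.84
Round up → n₁ = 43; n₂ = r·n₁ = 0.5 × 43 = 22.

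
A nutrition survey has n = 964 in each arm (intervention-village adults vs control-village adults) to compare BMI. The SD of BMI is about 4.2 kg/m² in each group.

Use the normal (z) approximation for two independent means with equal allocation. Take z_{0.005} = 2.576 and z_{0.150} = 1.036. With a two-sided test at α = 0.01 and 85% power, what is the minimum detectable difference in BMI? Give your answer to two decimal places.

δ = (z_{α/2} + z_β) · √((σ₁²+σ₂²)/n)
  = (2.576 + 1.036) · √(35.28/964)
  = 3.612 · √0.0366
  = 3.612 · 0.1913
  = 0.6910

Minimum detectable difference ≈ 0.69 kg/m²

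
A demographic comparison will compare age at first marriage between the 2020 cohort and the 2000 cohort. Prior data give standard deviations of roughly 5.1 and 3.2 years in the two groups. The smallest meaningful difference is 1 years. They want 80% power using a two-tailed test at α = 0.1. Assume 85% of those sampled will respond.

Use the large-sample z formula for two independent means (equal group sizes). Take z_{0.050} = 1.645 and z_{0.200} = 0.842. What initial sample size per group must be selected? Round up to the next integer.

n = (z_{α/2} + z_β)² · (σ₁² + σ₂²) / δ²
  = (1.645 + 0.842)² · (5.1² + 3.2² = 36.25) / 1²
  = 6.1852 · 36.25 / 1
  = 224.21
Adjust for 85% response: 224.21 / 0.85 = 263.78.
Round up → n = 264 per group.

n = 264 per group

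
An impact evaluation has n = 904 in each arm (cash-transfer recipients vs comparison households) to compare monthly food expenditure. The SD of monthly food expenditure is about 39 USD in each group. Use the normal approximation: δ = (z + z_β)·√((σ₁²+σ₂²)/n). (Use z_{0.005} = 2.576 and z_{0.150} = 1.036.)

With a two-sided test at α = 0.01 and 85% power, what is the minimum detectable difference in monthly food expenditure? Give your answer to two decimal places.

δ = (z_{α/2} + z_β) · √((σ₁²+σ₂²)/n)
  = (2.576 + 1.036) · √(3042/904)
  = 3.612 · √3.365
  = 3.612 · 1.8344
  = 6.6259

Minimum detectable difference ≈ 6.63 USD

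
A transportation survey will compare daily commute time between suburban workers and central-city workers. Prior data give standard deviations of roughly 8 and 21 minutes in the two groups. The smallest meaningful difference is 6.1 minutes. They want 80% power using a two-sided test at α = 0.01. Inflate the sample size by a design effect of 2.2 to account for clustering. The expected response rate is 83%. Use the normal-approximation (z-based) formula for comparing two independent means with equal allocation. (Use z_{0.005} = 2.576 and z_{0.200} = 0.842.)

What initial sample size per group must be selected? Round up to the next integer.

n = (z_{α/2} + z_β)² · (σ₁² + σ₂²) / δ²
  = (2.576 + 0.842)² · (8² + 21² = 505) / 6.1²
  = 11.6827 · 505 / 37.21
  = 158.55
Design effect: 2.2 × 158.55 = 348.82.
Adjust for 83% response: 348.82 / 0.83 = 420.26.
Round up → n = 421 per group.

n = 421 per group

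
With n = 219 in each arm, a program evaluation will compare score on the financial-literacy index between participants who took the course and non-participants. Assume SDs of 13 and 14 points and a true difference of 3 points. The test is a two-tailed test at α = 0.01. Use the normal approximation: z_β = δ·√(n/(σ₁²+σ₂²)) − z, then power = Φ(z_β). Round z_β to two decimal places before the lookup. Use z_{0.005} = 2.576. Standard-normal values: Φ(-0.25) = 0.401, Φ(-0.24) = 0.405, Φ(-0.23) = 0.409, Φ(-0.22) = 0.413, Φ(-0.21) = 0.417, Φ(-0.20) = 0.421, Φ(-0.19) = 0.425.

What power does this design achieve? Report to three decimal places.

z_β = δ·√(n/(σ₁²+σ₂²)) − z_{α/2}
    = 3 · √(219/365) − 2.576
    = 3 · 0.77460 − 2.576
    = 2.3238 − 2.576 = -0.2522 → -0.25
Power = Φ(-0.25) = 0.401.

Power ≈ 0.401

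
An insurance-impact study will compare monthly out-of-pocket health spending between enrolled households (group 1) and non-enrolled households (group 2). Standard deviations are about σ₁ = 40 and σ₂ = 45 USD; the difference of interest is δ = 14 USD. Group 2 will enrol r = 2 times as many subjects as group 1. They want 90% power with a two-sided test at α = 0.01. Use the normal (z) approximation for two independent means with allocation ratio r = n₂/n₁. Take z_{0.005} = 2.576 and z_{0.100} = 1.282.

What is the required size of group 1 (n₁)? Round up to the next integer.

n₁ = (z_{α/2} + z_β)² · (σ₁² + σ₂²/r) / δ²
   = (2.576 + 1.282)² · (40² + 45²/2) / 14²
   = 14.8842 · (1600 + 1012.5) / 196
   = 14.8842 · 2612.5 / 196
   = 198.39
Round up → n₁ = 199; n₂ = r·n₁ = 2 × 199 = 398.

n₁ = 199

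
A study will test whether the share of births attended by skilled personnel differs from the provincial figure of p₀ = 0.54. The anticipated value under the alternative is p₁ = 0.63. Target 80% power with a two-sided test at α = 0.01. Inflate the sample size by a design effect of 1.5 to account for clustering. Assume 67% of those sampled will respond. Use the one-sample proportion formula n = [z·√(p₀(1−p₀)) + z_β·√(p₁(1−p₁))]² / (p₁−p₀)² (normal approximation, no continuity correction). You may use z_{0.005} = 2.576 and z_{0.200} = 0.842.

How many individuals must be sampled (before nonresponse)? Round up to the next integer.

n = [z_{α/2}·√(p₀q₀) + z_β·√(p₁q₁)]² / (p₁ − p₀)²
  = [2.576·√(0.54·0.46) + 0.842·√(0.63·0.37)]² / (0.09)²
  = [2.576·0.4984 + 0.842·0.4828]² / 0.0081
  = [1.6904]² / 0.0081
  = 352.77
Design effect: 1.5 × 352.77 = 529.15.
Adjust for 67% response: 529.15 / 0.67 = 789.78.
Round up → n = 790.

n = 790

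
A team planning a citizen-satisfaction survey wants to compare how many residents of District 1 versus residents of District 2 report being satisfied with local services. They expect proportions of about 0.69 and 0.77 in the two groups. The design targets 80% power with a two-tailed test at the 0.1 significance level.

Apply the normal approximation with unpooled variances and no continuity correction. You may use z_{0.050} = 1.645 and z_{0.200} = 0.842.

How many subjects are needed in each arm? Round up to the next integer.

n = (z_{α/2} + z_β)² · [p₁(1−p₁) + p₂(1−p₂)] / (p₁ − p₂)²
  = (1.645 + 0.842)² · (0.69·0.31 + 0.77·0.23) / (-0.08)²
  = (2.487)² · (0.2139 + 0.1771) / 0.0064
  = 6.1852 · 0.3910 / 0.0064
  = 377.88
Round up → n = 378 per group.

n = 378 per group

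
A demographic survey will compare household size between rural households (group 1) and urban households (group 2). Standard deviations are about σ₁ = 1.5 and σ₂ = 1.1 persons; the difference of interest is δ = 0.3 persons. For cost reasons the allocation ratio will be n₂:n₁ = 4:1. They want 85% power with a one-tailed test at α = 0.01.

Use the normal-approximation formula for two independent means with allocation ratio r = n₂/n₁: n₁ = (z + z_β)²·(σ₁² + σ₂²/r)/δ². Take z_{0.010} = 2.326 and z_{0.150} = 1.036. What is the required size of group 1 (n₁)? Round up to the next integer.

n₁ = 321

n₁ = (z_α + z_β)² · (σ₁² + σ₂²/r) / δ²
   = (2.326 + 1.036)² · (1.5² + 1.1²/4) / 0.3²
   = 11.3030 · (2.25 + 0.3025) / 0.09
   = 11.3030 · 2.5525 / 0.09
   = 320.57
Round up → n₁ = 321; n₂ = r·n₁ = 4 × 321 = 1284.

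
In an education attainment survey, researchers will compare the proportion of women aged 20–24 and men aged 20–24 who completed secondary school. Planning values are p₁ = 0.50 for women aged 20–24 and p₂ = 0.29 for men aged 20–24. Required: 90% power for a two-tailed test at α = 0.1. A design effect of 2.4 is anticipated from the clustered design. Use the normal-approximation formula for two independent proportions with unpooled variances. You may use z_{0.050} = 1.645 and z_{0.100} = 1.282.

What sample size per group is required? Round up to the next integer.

n = 213 per group

n = (z_{α/2} + z_β)² · [p₁(1−p₁) + p₂(1−p₂)] / (p₁ − p₂)²
  = (1.645 + 1.282)² · (0.50·0.50 + 0.29·0.71) / (0.21)²
  = (2.927)² · (0.2500 + 0.2059) / 0.0441
  = 8.5673 · 0.4559 / 0.0441
  = 88.57
Design effect: 2.4 × 88.57 = 212.56.
Round up → n = 213 per group.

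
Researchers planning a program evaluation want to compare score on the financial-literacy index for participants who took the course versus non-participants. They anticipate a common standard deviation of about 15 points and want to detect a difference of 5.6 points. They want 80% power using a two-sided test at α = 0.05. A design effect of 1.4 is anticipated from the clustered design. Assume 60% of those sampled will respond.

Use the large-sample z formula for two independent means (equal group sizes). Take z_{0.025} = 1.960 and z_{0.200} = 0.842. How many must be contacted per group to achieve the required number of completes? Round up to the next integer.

n = (z_{α/2} + z_β)² · (σ₁² + σ₂²) / δ²
  = (1.960 + 0.842)² · (2·15² = 450) / 5.6²
  = 7.8512 · 450 / 31.36
  = 112.66
Design effect: 1.4 × 112.66 = 157.73.
Adjust for 60% response: 157.73 / 0.60 = 262.88.
Round up → n = 263 per group.

n = 263 per group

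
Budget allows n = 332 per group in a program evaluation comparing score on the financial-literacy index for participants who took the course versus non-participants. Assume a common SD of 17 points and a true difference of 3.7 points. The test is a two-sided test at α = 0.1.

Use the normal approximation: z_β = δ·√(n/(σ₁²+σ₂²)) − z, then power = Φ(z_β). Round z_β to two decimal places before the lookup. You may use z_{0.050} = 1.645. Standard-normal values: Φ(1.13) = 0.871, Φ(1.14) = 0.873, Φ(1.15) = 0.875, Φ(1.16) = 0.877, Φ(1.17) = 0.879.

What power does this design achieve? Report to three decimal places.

z_β = δ·√(n/(σ₁²+σ₂²)) − z_{α/2}
    = 3.7 · √(332/578) − 1.645
    = 3.7 · 0.75789 − 1.645
    = 2.8042 − 1.645 = 1.1592 → 1.16
Power = Φ(1.16) = 0.877.

Power ≈ 0.877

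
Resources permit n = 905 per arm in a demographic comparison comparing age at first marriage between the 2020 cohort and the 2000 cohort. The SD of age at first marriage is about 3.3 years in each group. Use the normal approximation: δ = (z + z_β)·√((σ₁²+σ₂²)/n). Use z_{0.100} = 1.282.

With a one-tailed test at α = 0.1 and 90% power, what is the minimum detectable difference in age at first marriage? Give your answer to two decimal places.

δ = (z_α + z_β) · √((σ₁²+σ₂²)/n)
  = (1.282 + 1.282) · √(21.78/905)
  = 2.564 · √0.02407
  = 2.564 · 0.1551
  = 0.3978

Minimum detectable difference ≈ 0.40 years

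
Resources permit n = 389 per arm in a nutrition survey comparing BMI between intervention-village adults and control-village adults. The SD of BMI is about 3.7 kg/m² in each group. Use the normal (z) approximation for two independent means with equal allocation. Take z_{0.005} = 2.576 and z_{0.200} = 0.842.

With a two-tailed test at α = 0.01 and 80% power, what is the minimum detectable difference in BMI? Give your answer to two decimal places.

δ = (z_{α/2} + z_β) · √((σ₁²+σ₂²)/n)
  = (2.576 + 0.842) · √(27.38/389)
  = 3.418 · √0.07039
  = 3.418 · 0.2653
  = 0.9068

Minimum detectable difference ≈ 0.91 kg/m²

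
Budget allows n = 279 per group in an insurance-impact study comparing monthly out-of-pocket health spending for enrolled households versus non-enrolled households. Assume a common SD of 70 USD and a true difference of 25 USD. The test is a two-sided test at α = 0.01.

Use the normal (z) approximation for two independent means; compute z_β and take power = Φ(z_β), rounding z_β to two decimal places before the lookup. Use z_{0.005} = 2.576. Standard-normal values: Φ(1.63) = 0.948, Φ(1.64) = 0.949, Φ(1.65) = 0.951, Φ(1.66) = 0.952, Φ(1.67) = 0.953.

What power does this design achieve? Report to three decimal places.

z_β = δ·√(n/(σ₁²+σ₂²)) − z_{α/2}
    = 25 · √(279/9800) − 2.576
    = 25 · 0.16873 − 2.576
    = 4.2182 − 2.576 = 1.6422 → 1.64
Power = Φ(1.64) = 0.949.

Power ≈ 0.949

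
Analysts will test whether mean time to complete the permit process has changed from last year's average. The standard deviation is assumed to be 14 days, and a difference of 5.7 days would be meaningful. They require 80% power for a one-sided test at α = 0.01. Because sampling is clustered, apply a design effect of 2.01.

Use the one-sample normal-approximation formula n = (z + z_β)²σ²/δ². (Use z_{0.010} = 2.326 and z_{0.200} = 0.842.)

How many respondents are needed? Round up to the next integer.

n = 122

n = (z_α + z_β)² · σ² / δ²
  = (2.326 + 0.842)² · 14² / 5.7²
  = 10.0362 · 196 / 32.49
  = 60.54
Design effect: 2.01 × 60.54 = 121.70.
Round up → n = 122.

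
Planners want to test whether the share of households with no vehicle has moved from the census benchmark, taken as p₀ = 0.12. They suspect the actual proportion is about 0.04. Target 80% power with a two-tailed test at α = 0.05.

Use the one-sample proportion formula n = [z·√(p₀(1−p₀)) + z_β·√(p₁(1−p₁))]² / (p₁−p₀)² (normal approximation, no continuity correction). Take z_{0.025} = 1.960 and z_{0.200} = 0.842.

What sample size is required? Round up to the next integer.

n = [z_{α/2}·√(p₀q₀) + z_β·√(p₁q₁)]² / (p₁ − p₀)²
  = [1.960·√(0.12·0.88) + 0.842·√(0.04·0.96)]² / (-0.08)²
  = [1.960·0.3250 + 0.842·0.1960]² / 0.0064
  = [0.8019]² / 0.0064
  = 100.48
Round up → n = 101.

n = 101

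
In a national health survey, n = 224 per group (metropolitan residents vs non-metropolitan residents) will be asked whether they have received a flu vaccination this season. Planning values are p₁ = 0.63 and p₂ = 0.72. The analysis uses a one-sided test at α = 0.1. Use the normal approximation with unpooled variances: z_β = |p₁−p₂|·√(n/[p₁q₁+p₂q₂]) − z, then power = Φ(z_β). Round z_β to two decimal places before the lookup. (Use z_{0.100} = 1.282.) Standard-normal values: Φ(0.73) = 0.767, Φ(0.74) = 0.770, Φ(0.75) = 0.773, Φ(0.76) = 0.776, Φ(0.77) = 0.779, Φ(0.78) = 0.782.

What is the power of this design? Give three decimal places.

z_β = |p₁−p₂|·√(n/[p₁q₁+p₂q₂]) − z_α
    = 0.09 · √(224/0.4347) − 1.282
    = 0.09 · 22.7002 − 1.282
    = 2.0430 − 1.282 = 0.7610 → 0.76
Power = Φ(0.76) = 0.776.

Power ≈ 0.776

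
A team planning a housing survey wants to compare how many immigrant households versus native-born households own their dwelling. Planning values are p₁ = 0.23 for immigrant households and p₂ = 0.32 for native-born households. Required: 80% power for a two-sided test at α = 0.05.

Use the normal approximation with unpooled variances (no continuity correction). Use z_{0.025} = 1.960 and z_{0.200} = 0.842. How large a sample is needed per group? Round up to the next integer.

n = 383 per group

n = (z_{α/2} + z_β)² · [p₁(1−p₁) + p₂(1−p₂)] / (p₁ − p₂)²
  = (1.960 + 0.842)² · (0.23·0.77 + 0.32·0.68) / (-0.09)²
  = (2.802)² · (0.1771 + 0.2176) / 0.0081
  = 7.8512 · 0.3947 / 0.0081
  = 382.58
Round up → n = 383 per group.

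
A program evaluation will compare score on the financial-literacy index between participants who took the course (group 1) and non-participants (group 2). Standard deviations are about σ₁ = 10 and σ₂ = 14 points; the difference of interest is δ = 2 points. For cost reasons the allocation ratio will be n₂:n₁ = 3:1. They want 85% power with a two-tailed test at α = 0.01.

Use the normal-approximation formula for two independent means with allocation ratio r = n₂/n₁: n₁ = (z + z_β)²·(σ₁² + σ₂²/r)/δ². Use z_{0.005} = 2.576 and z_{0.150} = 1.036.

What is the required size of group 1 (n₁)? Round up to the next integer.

n₁ = 540

n₁ = (z_{α/2} + z_β)² · (σ₁² + σ₂²/r) / δ²
   = (2.576 + 1.036)² · (10² + 14²/3) / 2²
   = 13.0465 · (100 + 65.3333) / 4
   = 13.0465 · 165.3333 / 4
   = 539.26
Round up → n₁ = 540; n₂ = r·n₁ = 3 × 540 = 1620.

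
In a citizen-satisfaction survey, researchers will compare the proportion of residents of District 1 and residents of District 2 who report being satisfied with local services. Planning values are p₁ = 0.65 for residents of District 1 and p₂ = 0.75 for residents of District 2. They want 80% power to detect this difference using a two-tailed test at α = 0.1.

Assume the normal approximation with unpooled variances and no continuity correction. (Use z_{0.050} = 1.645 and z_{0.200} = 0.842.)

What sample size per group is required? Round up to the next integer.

n = 257 per group

n = (z_{α/2} + z_β)² · [p₁(1−p₁) + p₂(1−p₂)] / (p₁ − p₂)²
  = (1.645 + 0.842)² · (0.65·0.35 + 0.75·0.25) / (-0.10)²
  = (2.487)² · (0.2275 + 0.1875) / 0.0100
  = 6.1852 · 0.4150 / 0.0100
  = 256.68
Round up → n = 257 per group.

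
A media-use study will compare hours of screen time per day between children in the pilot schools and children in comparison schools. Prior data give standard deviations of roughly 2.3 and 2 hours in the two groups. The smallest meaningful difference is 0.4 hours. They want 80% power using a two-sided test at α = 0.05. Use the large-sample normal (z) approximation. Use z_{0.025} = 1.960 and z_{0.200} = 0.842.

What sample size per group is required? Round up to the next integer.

n = (z_{α/2} + z_β)² · (σ₁² + σ₂²) / δ²
  = (1.960 + 0.842)² · (2.3² + 2² = 9.29) / 0.4²
  = 7.8512 · 9.29 / 0.16
  = 455.86
Round up → n = 456 per group.

n = 456 per group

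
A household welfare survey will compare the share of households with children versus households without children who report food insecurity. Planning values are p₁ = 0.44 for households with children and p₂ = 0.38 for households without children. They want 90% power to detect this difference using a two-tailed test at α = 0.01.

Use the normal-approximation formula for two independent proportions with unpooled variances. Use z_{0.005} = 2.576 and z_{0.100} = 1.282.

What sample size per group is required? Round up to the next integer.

n = 1993 per group

n = (z_{α/2} + z_β)² · [p₁(1−p₁) + p₂(1−p₂)] / (p₁ − p₂)²
  = (2.576 + 1.282)² · (0.44·0.56 + 0.38·0.62) / (0.06)²
  = (3.858)² · (0.2464 + 0.2356) / 0.0036
  = 14.8842 · 0.4820 / 0.0036
  = 1992.82
Round up → n = 1993 per group.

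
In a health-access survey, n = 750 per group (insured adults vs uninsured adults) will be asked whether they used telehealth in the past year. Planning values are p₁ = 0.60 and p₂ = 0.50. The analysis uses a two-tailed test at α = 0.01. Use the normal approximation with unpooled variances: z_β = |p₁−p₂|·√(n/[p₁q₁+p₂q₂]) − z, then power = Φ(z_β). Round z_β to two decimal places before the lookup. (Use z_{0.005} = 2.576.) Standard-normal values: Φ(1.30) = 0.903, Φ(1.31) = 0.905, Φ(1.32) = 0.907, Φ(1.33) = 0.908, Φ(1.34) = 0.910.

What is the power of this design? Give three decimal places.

z_β = |p₁−p₂|·√(n/[p₁q₁+p₂q₂]) − z_{α/2}
    = 0.10 · √(750/0.4900) − 2.576
    = 0.10 · 39.1230 − 2.576
    = 3.9123 − 2.576 = 1.3363 → 1.34
Power = Φ(1.34) = 0.910.

Power ≈ 0.910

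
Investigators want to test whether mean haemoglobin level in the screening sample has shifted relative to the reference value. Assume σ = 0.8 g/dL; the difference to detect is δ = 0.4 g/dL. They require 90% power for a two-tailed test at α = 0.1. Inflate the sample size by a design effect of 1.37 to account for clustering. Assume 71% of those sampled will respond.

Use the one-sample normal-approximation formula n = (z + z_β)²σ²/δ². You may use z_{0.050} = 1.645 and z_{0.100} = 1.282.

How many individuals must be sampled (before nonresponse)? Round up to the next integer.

n = (z_{α/2} + z_β)² · σ² / δ²
  = (1.645 + 1.282)² · 0.8² / 0.4²
  = 8.5673 · 0.64 / 0.16
  = 34.27
Design effect: 1.37 × 34.27 = 46.95.
Adjust for 71% response: 46.95 / 0.71 = 66.13.
Round up → n = 67.

n = 67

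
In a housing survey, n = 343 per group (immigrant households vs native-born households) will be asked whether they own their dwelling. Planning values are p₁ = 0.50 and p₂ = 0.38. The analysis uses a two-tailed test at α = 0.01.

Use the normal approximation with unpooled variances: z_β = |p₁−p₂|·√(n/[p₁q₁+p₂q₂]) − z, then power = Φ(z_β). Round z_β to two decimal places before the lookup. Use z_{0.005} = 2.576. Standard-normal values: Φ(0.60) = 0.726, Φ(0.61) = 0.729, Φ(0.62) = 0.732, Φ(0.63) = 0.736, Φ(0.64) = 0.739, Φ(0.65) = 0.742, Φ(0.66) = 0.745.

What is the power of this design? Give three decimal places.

z_β = |p₁−p₂|·√(n/[p₁q₁+p₂q₂]) − z_{α/2}
    = 0.12 · √(343/0.4856) − 2.576
    = 0.12 · 26.5771 − 2.576
    = 3.1893 − 2.576 = 0.6133 → 0.61
Power = Φ(0.61) = 0.729.

Power ≈ 0.729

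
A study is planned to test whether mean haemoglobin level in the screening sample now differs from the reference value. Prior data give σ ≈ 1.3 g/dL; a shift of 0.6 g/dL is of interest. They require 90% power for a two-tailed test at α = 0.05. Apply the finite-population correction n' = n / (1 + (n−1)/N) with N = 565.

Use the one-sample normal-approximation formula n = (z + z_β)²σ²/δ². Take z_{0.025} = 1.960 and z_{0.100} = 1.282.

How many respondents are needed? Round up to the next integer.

n = 46

n = (z_{α/2} + z_β)² · σ² / δ²
  = (1.960 + 1.282)² · 1.3² / 0.6²
  = 10.5106 · 1.69 / 0.36
  = 49.34
Finite-population correction (N = 565): 49.34 / (1 + (49.34 − 1)/565) = 45.45.
Round up → n = 46.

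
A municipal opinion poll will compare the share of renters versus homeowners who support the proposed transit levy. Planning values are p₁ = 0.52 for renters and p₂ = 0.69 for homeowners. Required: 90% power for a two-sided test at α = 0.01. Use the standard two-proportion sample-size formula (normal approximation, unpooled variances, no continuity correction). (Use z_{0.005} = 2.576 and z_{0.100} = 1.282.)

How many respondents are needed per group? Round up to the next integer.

n = 239 per group

n = (z_{α/2} + z_β)² · [p₁(1−p₁) + p₂(1−p₂)] / (p₁ − p₂)²
  = (2.576 + 1.282)² · (0.52·0.48 + 0.69·0.31) / (-0.17)²
  = (3.858)² · (0.2496 + 0.2139) / 0.0289
  = 14.8842 · 0.4635 / 0.0289
  = 238.71
Round up → n = 239 per group.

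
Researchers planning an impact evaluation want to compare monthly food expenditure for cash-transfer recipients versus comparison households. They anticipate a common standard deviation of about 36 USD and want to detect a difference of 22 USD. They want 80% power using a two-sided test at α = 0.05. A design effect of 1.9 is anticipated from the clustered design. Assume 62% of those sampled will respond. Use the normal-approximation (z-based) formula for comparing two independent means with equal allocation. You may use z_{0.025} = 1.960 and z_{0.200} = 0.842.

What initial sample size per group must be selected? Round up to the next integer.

n = 129 per group

n = (z_{α/2} + z_β)² · (σ₁² + σ₂²) / δ²
  = (1.960 + 0.842)² · (2·36² = 2592) / 22²
  = 7.8512 · 2592 / 484
  = 42.05
Design effect: 1.9 × 42.05 = 79.89.
Adjust for 62% response: 79.89 / 0.62 = 128.85.
Round up → n = 129 per group.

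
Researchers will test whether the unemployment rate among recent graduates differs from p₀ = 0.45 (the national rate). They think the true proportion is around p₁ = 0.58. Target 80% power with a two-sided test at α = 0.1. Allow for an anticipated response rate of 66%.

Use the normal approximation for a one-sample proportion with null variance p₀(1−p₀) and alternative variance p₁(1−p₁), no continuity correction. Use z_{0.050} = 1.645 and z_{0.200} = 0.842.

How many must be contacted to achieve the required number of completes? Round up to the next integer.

n = 137

n = [z_{α/2}·√(p₀q₀) + z_β·√(p₁q₁)]² / (p₁ − p₀)²
  = [1.645·√(0.45·0.55) + 0.842·√(0.58·0.42)]² / (0.13)²
  = [1.645·0.4975 + 0.842·0.4936]² / 0.0169
  = [1.2340]² / 0.0169
  = 90.10
Adjust for 66% response: 90.10 / 0.66 = 136.51.
Round up → n = 137.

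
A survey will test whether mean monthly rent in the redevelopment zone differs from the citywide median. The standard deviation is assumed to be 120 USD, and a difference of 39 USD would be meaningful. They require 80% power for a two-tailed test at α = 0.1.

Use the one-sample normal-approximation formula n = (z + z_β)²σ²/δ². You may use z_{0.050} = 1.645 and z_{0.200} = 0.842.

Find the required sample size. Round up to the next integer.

n = (z_{α/2} + z_β)² · σ² / δ²
  = (1.645 + 0.842)² · 120² / 39²
  = 6.1852 · 14400 / 1521
  = 58.56
Round up → n = 59.

n = 59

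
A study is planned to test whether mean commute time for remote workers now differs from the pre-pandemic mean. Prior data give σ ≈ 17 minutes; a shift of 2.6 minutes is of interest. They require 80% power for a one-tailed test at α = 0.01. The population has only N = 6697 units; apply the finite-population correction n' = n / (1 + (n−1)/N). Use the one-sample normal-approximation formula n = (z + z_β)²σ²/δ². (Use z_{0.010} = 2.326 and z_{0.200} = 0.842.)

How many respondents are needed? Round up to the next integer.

n = 404

n = (z_α + z_β)² · σ² / δ²
  = (2.326 + 0.842)² · 17² / 2.6²
  = 10.0362 · 289 / 6.76
  = 429.06
Finite-population correction (N = 6697): 429.06 / (1 + (429.06 − 1)/6697) = 403.29.
Round up → n = 404.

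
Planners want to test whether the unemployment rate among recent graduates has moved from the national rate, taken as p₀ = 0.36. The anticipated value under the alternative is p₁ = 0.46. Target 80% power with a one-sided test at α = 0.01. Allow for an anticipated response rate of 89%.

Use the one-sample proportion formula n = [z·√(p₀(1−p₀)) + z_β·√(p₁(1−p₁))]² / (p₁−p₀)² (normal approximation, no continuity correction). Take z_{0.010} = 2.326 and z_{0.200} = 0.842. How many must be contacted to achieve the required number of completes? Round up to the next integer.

n = 266

n = [z_α·√(p₀q₀) + z_β·√(p₁q₁)]² / (p₁ − p₀)²
  = [2.326·√(0.36·0.64) + 0.842·√(0.46·0.54)]² / (0.10)²
  = [2.326·0.4800 + 0.842·0.4984]² / 0.0100
  = [1.5361]² / 0.0100
  = 235.97
Adjust for 89% response: 235.97 / 0.89 = 265.13.
Round up → n = 266.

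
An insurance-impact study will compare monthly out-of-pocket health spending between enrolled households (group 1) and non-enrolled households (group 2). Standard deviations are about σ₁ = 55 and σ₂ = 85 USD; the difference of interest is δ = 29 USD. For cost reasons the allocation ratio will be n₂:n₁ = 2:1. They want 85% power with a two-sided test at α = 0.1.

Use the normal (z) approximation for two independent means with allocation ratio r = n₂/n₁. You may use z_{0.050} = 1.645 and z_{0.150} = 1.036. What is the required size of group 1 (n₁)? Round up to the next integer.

n₁ = (z_{α/2} + z_β)² · (σ₁² + σ₂²/r) / δ²
   = (1.645 + 1.036)² · (55² + 85²/2) / 29²
   = 7.1878 · (3025 + 3612.5) / 841
   = 7.1878 · 6637.5 / 841
   = 56.73
Round up → n₁ = 57; n₂ = r·n₁ = 2 × 57 = 114.

n₁ = 57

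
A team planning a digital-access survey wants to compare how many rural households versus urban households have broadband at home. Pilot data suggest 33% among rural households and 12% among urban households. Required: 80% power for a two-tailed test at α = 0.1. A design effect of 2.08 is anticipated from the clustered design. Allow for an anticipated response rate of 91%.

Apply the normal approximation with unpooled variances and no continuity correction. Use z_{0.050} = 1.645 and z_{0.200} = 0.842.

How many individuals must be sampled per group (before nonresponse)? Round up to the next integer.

n = (z_{α/2} + z_β)² · [p₁(1−p₁) + p₂(1−p₂)] / (p₁ − p₂)²
  = (1.645 + 0.842)² · (0.33·0.67 + 0.12·0.88) / (0.21)²
  = (2.487)² · (0.2211 + 0.1056) / 0.0441
  = 6.1852 · 0.3267 / 0.0441
  = 45.82
Design effect: 2.08 × 45.82 = 95.31.
Adjust for 91% response: 95.31 / 0.91 = 104.73.
Round up → n = 105 per group.

n = 105 per group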